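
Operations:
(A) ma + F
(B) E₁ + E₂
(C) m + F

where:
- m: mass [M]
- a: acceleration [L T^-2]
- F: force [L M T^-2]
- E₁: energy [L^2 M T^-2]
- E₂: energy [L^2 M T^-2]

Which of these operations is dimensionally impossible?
(C) m + F

(A) ma + F: ma [L M T^-2] and F [L M T^-2] — same dimensions ✓
(B) E₁ + E₂: E₁ [L^2 M T^-2] and E₂ [L^2 M T^-2] — same dimensions ✓
(C) m + F: m [M] and F [L M T^-2] — different dimensions cannot be added/subtracted ✗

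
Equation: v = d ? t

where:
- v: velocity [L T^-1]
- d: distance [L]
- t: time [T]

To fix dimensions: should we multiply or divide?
division (÷): v = d ÷ t

v [L T^-1]; d [L]; t [T].
d × t → [L T] ✗
d ÷ t → [L T^-1] ✓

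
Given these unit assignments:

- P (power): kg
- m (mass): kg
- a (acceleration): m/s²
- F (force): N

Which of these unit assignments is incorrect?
P

The variable P (power) should have units W, not kg.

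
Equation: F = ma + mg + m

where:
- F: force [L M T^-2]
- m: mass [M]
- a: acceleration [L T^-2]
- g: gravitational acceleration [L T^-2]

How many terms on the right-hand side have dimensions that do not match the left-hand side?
1

LHS F: [L M T^-2]
- ma: [L M T^-2] ✓
- mg: [L M T^-2] ✓
- m: [M] ✗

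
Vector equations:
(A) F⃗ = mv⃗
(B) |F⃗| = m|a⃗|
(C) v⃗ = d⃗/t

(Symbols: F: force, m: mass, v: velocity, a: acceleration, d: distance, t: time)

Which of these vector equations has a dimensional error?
(A) F⃗ = mv⃗

(A) F⃗ = mv⃗: LHS [L M T^-2], RHS [L M T^-1] ✗ — mass times velocity is momentum, not force; should be ma⃗
(B) |F⃗| = m|a⃗|: LHS [L M T^-2], RHS [L M T^-2] ✓ — magnitudes of vectors are scalars
(C) v⃗ = d⃗/t: LHS [L T^-1], RHS [L T^-1] ✓ — displacement (vector) divided by time (scalar)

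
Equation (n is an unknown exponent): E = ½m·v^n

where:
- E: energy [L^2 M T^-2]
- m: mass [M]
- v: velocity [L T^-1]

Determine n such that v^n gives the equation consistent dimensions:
n = 2

E has dimensions [L^2 M T^-2]; v has dimensions [L T^-1].
The rest of the RHS has dimensions [M], so v^n must supply [L^2 T^-2].
With n = 2: ½m·v^2 has dimensions [L^2 M T^-2], matching the LHS ✓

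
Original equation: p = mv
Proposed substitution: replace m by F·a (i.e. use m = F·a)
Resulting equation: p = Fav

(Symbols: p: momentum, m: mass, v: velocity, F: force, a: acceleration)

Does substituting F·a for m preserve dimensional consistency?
No

[m] = [M] and [F·a] = [L^2 M T^-4]. These differ, so the substitution replaces a quantity by one of different dimensions and the result p = Fav has LHS [L M T^-1] vs RHS [L^3 M T^-5] — inconsistent.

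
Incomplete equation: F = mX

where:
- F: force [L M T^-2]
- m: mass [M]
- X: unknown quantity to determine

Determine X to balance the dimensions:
X = a (acceleration), dimensions [L T^-2]

F has dimensions [L M T^-2]; the rest of the RHS (m) has dimensions [M].
So X must have dimensions [L T^-2] — X = a (acceleration).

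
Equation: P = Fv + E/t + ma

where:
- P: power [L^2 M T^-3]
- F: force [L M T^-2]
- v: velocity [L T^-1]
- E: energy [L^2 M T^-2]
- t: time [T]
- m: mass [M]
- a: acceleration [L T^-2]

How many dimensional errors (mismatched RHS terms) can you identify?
1

LHS P: [L^2 M T^-3]
- Fv: [L^2 M T^-3] ✓
- E/t: [L^2 M T^-3] ✓
- ma: [L M T^-2] ✗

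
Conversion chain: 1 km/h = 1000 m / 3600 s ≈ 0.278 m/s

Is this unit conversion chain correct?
The chain is correct (no errors).

Correct: 1 km = 1000 m, 1 h = 3600 s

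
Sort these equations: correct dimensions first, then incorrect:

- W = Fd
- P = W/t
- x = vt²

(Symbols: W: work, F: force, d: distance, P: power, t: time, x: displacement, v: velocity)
Dimensionally correct: W = Fd, P = W/t
Dimensionally incorrect: x = vt²
Ordered (correct first, then incorrect): W = Fd, P = W/t, x = vt²

- W = Fd: LHS [L^2 M T^-2], RHS [L^2 M T^-2] → correct ✓
- P = W/t: LHS [L^2 M T^-3], RHS [L^2 M T^-3] → correct ✓
- x = vt²: LHS [L], RHS [L T] → incorrect ✗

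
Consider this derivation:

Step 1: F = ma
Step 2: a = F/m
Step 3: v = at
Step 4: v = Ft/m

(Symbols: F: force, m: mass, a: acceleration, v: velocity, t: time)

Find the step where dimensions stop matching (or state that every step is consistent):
No step introduces an error — all steps are dimensionally consistent.

Step 1: F = ma → LHS [L M T^-2], RHS [L M T^-2] ✓
Step 2: a = F/m → LHS [L T^-2], RHS [L T^-2] ✓
Step 3: v = at → LHS [L T^-1], RHS [L T^-1] ✓
Step 4: v = Ft/m → LHS [L T^-1], RHS [L T^-1] ✓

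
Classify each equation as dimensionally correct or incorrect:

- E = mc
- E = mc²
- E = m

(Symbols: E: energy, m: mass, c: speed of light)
Dimensionally correct: E = mc²
Dimensionally incorrect: E = mc, E = m
Ordered (correct first, then incorrect): E = mc², E = mc, E = m

- E = mc: LHS [L^2 M T^-2], RHS [L M T^-1] → incorrect ✗
- E = mc²: LHS [L^2 M T^-2], RHS [L^2 M T^-2] → correct ✓
- E = m: LHS [L^2 M T^-2], RHS [M] → incorrect ✗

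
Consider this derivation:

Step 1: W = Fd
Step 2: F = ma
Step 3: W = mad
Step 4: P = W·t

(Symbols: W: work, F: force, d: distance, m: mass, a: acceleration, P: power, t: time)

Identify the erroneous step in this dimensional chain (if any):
Step 4

Step 1: W = Fd → LHS [L^2 M T^-2], RHS [L^2 M T^-2] ✓
Step 2: F = ma → LHS [L M T^-2], RHS [L M T^-2] ✓
Step 3: W = mad → LHS [L^2 M T^-2], RHS [L^2 M T^-2] ✓
Step 4: P = W·t → LHS [L^2 M T^-3], RHS [L^2 M T^-1] ✗

The first dimensional inconsistency appears in step 4: P = W·t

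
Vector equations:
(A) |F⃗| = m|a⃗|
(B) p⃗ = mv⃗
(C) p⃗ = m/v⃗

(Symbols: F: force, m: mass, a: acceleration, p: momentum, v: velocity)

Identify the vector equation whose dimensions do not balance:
(C) p⃗ = m/v⃗

(A) |F⃗| = m|a⃗|: LHS [L M T^-2], RHS [L M T^-2] ✓ — magnitudes of vectors are scalars
(B) p⃗ = mv⃗: LHS [L M T^-1], RHS [L M T^-1] ✓ — mass (scalar) times velocity (vector)
(C) p⃗ = m/v⃗: LHS [L M T^-1], RHS [L^-1 M T] ✗ — momentum is mass times velocity; should be mv⃗ (and division by a vector is undefined)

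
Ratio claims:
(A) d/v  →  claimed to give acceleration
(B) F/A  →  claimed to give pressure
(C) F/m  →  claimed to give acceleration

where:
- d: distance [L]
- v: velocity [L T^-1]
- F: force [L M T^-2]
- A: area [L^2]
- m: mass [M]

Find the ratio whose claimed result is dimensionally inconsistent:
(A) d/v does not give acceleration

(A) d/v: [T] ≠ acceleration [L T^-2] ✗
(B) F/A: [L^-1 M T^-2] = pressure [L^-1 M T^-2] ✓
(C) F/m: [L T^-2] = acceleration [L T^-2] ✓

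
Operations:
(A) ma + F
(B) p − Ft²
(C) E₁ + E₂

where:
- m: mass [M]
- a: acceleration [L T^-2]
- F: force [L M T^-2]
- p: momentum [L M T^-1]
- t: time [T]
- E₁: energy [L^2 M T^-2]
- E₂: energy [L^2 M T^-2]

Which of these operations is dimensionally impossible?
(B) p − Ft²

(A) ma + F: ma [L M T^-2] and F [L M T^-2] — same dimensions ✓
(B) p − Ft²: p [L M T^-1] and Ft² [L M] — different dimensions cannot be added/subtracted ✗
(C) E₁ + E₂: E₁ [L^2 M T^-2] and E₂ [L^2 M T^-2] — same dimensions ✓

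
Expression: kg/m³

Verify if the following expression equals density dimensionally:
Yes

The expression kg/m³ has dimensions [L^-3 M], which is exactly density [L^-3 M].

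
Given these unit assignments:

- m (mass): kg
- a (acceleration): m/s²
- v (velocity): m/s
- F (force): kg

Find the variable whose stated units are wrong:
F

The variable F (force) should have units N, not kg.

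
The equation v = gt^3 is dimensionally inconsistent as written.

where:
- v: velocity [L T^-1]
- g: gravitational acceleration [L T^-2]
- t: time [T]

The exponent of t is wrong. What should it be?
The exponent of t should be 1: v = gt

The LHS v has dimensions [L T^-1]; t has dimensions [T].
As written, the RHS gt^3 (exponent 3 on t) has dimensions [L T], which does not match.
With exponent 1, the RHS gt has dimensions [L T^-1], matching the LHS.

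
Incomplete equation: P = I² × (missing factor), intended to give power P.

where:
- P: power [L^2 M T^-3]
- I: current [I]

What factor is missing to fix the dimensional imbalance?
R (resistance), dimensions [I^-2 L^2 M T^-3]

P has dimensions [L^2 M T^-3] and I² has dimensions [I^2].
The missing factor must have dimensions [L^2 M T^-3] / [I^2] = [I^-2 L^2 M T^-3], i.e. resistance (R).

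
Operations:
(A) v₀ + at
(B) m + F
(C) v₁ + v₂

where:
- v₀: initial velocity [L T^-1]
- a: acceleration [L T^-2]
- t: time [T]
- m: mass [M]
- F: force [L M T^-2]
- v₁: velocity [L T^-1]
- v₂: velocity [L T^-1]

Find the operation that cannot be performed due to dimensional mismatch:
(B) m + F

(A) v₀ + at: v₀ [L T^-1] and at [L T^-1] — same dimensions ✓
(B) m + F: m [M] and F [L M T^-2] — different dimensions cannot be added/subtracted ✗
(C) v₁ + v₂: v₁ [L T^-1] and v₂ [L T^-1] — same dimensions ✓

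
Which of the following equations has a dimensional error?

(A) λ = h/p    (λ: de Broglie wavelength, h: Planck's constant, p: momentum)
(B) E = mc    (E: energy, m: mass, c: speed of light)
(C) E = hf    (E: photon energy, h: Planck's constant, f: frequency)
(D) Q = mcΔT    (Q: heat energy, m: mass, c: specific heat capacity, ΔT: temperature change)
(B) E = mc

The equation (B) E = mc is dimensionally incorrect.

LHS (E): [L^2 M T^-2]
RHS (mc): [L M T^-1] ✗

The dimensions do not match. The other three equations balance.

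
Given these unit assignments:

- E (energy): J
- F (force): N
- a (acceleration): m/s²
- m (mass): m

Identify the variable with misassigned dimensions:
m

The variable m (mass) should have units kg, not m.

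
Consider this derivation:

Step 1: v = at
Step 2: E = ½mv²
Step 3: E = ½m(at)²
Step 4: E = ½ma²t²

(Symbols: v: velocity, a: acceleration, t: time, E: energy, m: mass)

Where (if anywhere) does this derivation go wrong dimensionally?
No step introduces an error — all steps are dimensionally consistent.

Step 1: v = at → LHS [L T^-1], RHS [L T^-1] ✓
Step 2: E = ½mv² → LHS [L^2 M T^-2], RHS [L^2 M T^-2] ✓
Step 3: E = ½m(at)² → LHS [L^2 M T^-2], RHS [L^2 M T^-2] ✓
Step 4: E = ½ma²t² → LHS [L^2 M T^-2], RHS [L^2 M T^-2] ✓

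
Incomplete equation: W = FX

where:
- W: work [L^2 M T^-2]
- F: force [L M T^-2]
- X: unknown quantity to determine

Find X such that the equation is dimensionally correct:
X = d (distance), dimensions [L]

W has dimensions [L^2 M T^-2]; the rest of the RHS (F) has dimensions [L M T^-2].
So X must have dimensions [L] — X = d (distance).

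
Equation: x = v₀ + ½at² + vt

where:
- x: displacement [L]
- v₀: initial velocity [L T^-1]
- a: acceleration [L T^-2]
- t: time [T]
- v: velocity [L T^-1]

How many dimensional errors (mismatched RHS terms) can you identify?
1

LHS x: [L]
- v₀: [L T^-1] ✗
- ½at²: [L] ✓
- vt: [L] ✓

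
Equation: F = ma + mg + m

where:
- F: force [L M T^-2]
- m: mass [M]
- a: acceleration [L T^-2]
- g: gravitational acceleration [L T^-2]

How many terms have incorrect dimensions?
1

LHS F: [L M T^-2]
- ma: [L M T^-2] ✓
- mg: [L M T^-2] ✓
- m: [M] ✗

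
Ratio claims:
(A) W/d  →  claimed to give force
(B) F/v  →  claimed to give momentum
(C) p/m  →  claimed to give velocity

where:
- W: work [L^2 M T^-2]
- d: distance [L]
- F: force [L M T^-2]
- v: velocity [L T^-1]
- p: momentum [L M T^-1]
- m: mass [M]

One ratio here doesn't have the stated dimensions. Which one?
(B) F/v does not give momentum

(A) W/d: [L M T^-2] = force [L M T^-2] ✓
(B) F/v: [M T^-1] ≠ momentum [L M T^-1] ✗
(C) p/m: [L T^-1] = velocity [L T^-1] ✓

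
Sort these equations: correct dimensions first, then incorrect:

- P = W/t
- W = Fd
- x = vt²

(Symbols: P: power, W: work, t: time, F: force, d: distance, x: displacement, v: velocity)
Dimensionally correct: P = W/t, W = Fd
Dimensionally incorrect: x = vt²
Ordered (correct first, then incorrect): P = W/t, W = Fd, x = vt²

- P = W/t: LHS [L^2 M T^-3], RHS [L^2 M T^-3] → correct ✓
- W = Fd: LHS [L^2 M T^-2], RHS [L^2 M T^-2] → correct ✓
- x = vt²: LHS [L], RHS [L T] → incorrect ✗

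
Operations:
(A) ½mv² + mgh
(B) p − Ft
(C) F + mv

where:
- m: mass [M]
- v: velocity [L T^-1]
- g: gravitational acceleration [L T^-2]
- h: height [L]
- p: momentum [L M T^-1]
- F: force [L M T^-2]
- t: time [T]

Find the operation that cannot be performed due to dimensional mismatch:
(C) F + mv

(A) ½mv² + mgh: ½mv² [L^2 M T^-2] and mgh [L^2 M T^-2] — same dimensions ✓
(B) p − Ft: p [L M T^-1] and Ft [L M T^-1] — same dimensions ✓
(C) F + mv: F [L M T^-2] and mv [L M T^-1] — different dimensions cannot be added/subtracted ✗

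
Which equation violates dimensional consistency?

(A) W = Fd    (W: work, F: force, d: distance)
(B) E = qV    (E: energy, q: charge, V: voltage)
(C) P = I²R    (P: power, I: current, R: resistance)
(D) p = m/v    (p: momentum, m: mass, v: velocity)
(D) p = m/v

The equation (D) p = m/v is dimensionally incorrect.

LHS (p): [L M T^-1]
RHS (m/v): [L^-1 M T] ✗

The dimensions do not match. The other three equations balance.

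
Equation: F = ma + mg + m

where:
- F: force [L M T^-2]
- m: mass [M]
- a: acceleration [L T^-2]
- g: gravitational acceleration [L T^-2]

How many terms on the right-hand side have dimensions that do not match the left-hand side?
1

LHS F: [L M T^-2]
- ma: [L M T^-2] ✓
- mg: [L M T^-2] ✓
- m: [M] ✗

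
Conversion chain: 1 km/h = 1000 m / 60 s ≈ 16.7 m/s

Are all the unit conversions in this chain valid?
The chain is incorrect (it contains an error).

Incorrect: 1 h = 3600 s, not 60 s (1 km/h ≈ 0.278 m/s)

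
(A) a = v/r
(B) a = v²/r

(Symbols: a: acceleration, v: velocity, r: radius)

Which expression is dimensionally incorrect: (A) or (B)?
(A)

(A) a = v/r: LHS [L T^-2], RHS [T^-1] ✗
(B) a = v²/r: LHS [L T^-2], RHS [L T^-2] ✓

Expression (A) a = v/r is dimensionally incorrect.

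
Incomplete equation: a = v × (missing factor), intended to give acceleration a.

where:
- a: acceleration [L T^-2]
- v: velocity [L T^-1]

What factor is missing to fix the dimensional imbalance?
1/t (inverse time), dimensions [T^-1]

a has dimensions [L T^-2] and v has dimensions [L T^-1].
The missing factor must have dimensions [L T^-2] / [L T^-1] = [T^-1], i.e. inverse time (1/t).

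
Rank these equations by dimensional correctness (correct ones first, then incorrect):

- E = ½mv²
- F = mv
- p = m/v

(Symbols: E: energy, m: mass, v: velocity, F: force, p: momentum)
Dimensionally correct: E = ½mv²
Dimensionally incorrect: F = mv, p = m/v
Ordered (correct first, then incorrect): E = ½mv², F = mv, p = m/v

- E = ½mv²: LHS [L^2 M T^-2], RHS [L^2 M T^-2] → correct ✓
- F = mv: LHS [L M T^-2], RHS [L M T^-1] → incorrect ✗
- p = m/v: LHS [L M T^-1], RHS [L^-1 M T] → incorrect ✗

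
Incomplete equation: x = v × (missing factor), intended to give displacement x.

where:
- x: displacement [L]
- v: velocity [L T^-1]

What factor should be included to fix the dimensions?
t (time), dimensions [T]

x has dimensions [L] and v has dimensions [L T^-1].
The missing factor must have dimensions [L] / [L T^-1] = [T], i.e. time (t).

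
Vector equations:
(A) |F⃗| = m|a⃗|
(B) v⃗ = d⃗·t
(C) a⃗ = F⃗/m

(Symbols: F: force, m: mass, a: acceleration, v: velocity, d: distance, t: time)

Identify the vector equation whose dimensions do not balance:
(B) v⃗ = d⃗·t

(A) |F⃗| = m|a⃗|: LHS [L M T^-2], RHS [L M T^-2] ✓ — magnitudes of vectors are scalars
(B) v⃗ = d⃗·t: LHS [L T^-1], RHS [L T] ✗ — velocity is displacement per time; should be d⃗/t
(C) a⃗ = F⃗/m: LHS [L T^-2], RHS [L T^-2] ✓ — force (vector) divided by mass (scalar)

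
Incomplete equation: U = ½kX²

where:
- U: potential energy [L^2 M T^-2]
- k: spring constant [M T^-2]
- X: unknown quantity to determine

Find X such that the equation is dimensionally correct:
X = x (displacement), dimensions [L]

U has dimensions [L^2 M T^-2]; the rest of the RHS (½k) has dimensions [M T^-2].
So X² must have dimensions [L^2], i.e. X has dimensions [L] — X = x (displacement).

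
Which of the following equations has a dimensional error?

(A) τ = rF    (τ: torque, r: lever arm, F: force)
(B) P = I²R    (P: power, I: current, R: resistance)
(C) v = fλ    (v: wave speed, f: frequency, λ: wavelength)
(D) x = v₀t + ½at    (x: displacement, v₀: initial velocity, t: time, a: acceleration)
(D) x = v₀t + ½at

The equation (D) x = v₀t + ½at is dimensionally incorrect.

LHS (x): [L]
RHS terms:
  - v₀t: [L] ✓
  - ½at: [L T^-1] ✗ (does not match LHS)

The dimensions do not match. The other three equations balance.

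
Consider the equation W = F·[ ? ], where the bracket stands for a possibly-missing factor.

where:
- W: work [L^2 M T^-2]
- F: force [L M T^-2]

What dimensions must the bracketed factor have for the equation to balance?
[L] — length (e.g. a distance d)

W has dimensions [L^2 M T^-2]; F has dimensions [L M T^-2].
The bracketed factor must supply [L^2 M T^-2] / [L M T^-2] = [L].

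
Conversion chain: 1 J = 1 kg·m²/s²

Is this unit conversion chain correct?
The chain is correct (no errors).

Correct: Joule is defined as kg·m²/s²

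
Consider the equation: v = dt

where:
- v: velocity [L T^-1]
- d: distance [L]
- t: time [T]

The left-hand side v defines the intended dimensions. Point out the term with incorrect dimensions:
The right-hand side term dt

v has dimensions [L T^-1], but dt has dimensions [L T], so the term dt is dimensionally wrong for v.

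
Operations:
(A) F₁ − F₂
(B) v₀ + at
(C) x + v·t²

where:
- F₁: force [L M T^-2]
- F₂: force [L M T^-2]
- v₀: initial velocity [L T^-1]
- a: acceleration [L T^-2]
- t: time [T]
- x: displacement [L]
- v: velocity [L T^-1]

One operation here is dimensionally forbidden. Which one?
(C) x + v·t²

(A) F₁ − F₂: F₁ [L M T^-2] and F₂ [L M T^-2] — same dimensions ✓
(B) v₀ + at: v₀ [L T^-1] and at [L T^-1] — same dimensions ✓
(C) x + v·t²: x [L] and v·t² [L T] — different dimensions cannot be added/subtracted ✗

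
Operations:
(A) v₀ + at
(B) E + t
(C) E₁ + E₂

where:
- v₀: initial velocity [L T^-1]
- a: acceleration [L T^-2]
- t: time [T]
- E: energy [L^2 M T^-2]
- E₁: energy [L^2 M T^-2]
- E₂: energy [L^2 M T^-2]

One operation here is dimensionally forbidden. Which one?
(B) E + t

(A) v₀ + at: v₀ [L T^-1] and at [L T^-1] — same dimensions ✓
(B) E + t: E [L^2 M T^-2] and t [T] — different dimensions cannot be added/subtracted ✗
(C) E₁ + E₂: E₁ [L^2 M T^-2] and E₂ [L^2 M T^-2] — same dimensions ✓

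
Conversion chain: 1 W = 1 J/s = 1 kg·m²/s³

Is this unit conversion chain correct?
The chain is correct (no errors).

Correct: Watt is Joule per second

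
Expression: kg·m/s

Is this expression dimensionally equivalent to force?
No

The expression kg·m/s has dimensions [L M T^-1], but force has dimensions [L M T^-2].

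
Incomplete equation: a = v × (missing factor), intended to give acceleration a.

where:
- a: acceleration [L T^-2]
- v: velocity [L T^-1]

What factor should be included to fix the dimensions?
1/t (inverse time), dimensions [T^-1]

a has dimensions [L T^-2] and v has dimensions [L T^-1].
The missing factor must have dimensions [L T^-2] / [L T^-1] = [T^-1], i.e. inverse time (1/t).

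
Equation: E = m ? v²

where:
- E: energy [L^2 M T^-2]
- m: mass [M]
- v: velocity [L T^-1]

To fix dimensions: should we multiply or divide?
multiplication (×): E = m × v²

E [L^2 M T^-2]; m [M]; v² [L^2 T^-2].
m × v² → [L^2 M T^-2] ✓
m ÷ v² → [L^-2 M T^2] ✗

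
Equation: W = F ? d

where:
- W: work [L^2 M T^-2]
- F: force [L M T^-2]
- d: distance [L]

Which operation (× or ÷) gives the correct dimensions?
multiplication (×): W = F × d

W [L^2 M T^-2]; F [L M T^-2]; d [L].
F × d → [L^2 M T^-2] ✓
F ÷ d → [M T^-2] ✗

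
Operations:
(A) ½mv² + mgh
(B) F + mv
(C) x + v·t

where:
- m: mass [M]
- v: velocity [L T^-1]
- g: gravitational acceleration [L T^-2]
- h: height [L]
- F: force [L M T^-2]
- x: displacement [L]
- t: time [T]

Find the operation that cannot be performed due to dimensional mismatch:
(B) F + mv

(A) ½mv² + mgh: ½mv² [L^2 M T^-2] and mgh [L^2 M T^-2] — same dimensions ✓
(B) F + mv: F [L M T^-2] and mv [L M T^-1] — different dimensions cannot be added/subtracted ✗
(C) x + v·t: x [L] and v·t [L] — same dimensions ✓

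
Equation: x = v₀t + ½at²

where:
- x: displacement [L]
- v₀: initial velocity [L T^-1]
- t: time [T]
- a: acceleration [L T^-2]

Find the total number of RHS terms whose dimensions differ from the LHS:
0

LHS x: [L]
- v₀t: [L] ✓
- ½at²: [L] ✓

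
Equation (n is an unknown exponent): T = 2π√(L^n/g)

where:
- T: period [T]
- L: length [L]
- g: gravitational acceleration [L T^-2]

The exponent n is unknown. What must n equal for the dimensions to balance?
n = 1

T has dimensions [T]; L has dimensions [L].
With n = 1: 2π√(L^1/g) has dimensions [T], matching the LHS ✓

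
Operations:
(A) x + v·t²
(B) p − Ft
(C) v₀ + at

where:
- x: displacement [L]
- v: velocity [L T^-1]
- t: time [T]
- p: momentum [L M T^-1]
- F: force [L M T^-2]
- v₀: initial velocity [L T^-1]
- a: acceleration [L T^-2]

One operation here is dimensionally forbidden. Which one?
(A) x + v·t²

(A) x + v·t²: x [L] and v·t² [L T] — different dimensions cannot be added/subtracted ✗
(B) p − Ft: p [L M T^-1] and Ft [L M T^-1] — same dimensions ✓
(C) v₀ + at: v₀ [L T^-1] and at [L T^-1] — same dimensions ✓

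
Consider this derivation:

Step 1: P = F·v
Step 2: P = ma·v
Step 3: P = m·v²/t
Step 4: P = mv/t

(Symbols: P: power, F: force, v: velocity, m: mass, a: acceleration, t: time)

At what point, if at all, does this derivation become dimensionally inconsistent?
Step 4

Step 1: P = F·v → LHS [L^2 M T^-3], RHS [L^2 M T^-3] ✓
Step 2: P = ma·v → LHS [L^2 M T^-3], RHS [L^2 M T^-3] ✓
Step 3: P = m·v²/t → LHS [L^2 M T^-3], RHS [L^2 M T^-3] ✓
Step 4: P = mv/t → LHS [L^2 M T^-3], RHS [L M T^-2] ✗

The first dimensional inconsistency appears in step 4: P = mv/t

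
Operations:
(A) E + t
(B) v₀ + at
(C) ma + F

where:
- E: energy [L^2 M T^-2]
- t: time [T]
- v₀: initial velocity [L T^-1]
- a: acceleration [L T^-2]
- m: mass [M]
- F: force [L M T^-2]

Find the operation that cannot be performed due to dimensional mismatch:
(A) E + t

(A) E + t: E [L^2 M T^-2] and t [T] — different dimensions cannot be added/subtracted ✗
(B) v₀ + at: v₀ [L T^-1] and at [L T^-1] — same dimensions ✓
(C) ma + F: ma [L M T^-2] and F [L M T^-2] — same dimensions ✓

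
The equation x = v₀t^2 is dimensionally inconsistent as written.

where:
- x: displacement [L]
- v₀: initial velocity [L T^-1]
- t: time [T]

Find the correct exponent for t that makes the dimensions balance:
The exponent of t should be 1: x = v₀t

The LHS x has dimensions [L]; t has dimensions [T].
As written, the RHS v₀t^2 (exponent 2 on t) has dimensions [L T], which does not match.
With exponent 1, the RHS v₀t has dimensions [L], matching the LHS.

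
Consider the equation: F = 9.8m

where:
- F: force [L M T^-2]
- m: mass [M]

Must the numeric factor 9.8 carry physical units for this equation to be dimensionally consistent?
Yes

F has dimensions [L M T^-2], while m alone has dimensions [M]. For the equation to balance, the factor 9.8 must carry dimensions [L T^-2] — it is a dimensional constant (a numerical value of a physical quantity with its units suppressed), not a pure number.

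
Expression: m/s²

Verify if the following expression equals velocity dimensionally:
No

The expression m/s² has dimensions [L T^-2], but velocity has dimensions [L T^-1].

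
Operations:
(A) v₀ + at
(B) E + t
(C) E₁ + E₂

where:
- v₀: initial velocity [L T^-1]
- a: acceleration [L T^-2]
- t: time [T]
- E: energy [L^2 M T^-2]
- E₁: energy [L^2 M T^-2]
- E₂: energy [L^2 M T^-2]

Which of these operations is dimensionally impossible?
(B) E + t

(A) v₀ + at: v₀ [L T^-1] and at [L T^-1] — same dimensions ✓
(B) E + t: E [L^2 M T^-2] and t [T] — different dimensions cannot be added/subtracted ✗
(C) E₁ + E₂: E₁ [L^2 M T^-2] and E₂ [L^2 M T^-2] — same dimensions ✓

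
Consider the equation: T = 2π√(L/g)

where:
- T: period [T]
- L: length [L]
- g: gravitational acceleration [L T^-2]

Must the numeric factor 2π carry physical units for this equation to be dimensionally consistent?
No

T has dimensions [T] and √(L/g) already has dimensions [T], so the equation balances without 2π contributing any dimensions. 2π is a pure (dimensionless) number; changing or removing it would not affect dimensional consistency.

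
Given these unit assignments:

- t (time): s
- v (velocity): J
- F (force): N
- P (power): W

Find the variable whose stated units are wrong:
v

The variable v (velocity) should have units m/s, not J.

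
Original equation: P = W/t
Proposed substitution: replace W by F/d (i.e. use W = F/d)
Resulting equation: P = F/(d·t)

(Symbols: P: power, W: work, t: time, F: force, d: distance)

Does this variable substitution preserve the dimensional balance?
No

[W] = [L^2 M T^-2] and [F/d] = [M T^-2]. These differ, so the substitution replaces a quantity by one of different dimensions and the result P = F/(d·t) has LHS [L^2 M T^-3] vs RHS [M T^-3] — inconsistent.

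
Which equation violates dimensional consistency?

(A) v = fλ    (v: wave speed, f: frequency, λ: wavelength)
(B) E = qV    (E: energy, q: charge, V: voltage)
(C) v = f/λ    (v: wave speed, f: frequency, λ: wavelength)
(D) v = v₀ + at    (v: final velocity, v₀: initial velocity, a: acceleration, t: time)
(C) v = f/λ

The equation (C) v = f/λ is dimensionally incorrect.

LHS (v): [L T^-1]
RHS (f/λ): [L^-1 T^-1] ✗

The dimensions do not match. The other three equations balance.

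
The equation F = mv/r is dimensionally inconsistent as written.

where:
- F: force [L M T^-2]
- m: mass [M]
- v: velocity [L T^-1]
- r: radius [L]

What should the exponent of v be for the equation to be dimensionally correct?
The exponent of v should be 2: F = mv^2/r

The LHS F has dimensions [L M T^-2]; v has dimensions [L T^-1].
As written, the RHS mv/r (exponent 1 on v) has dimensions [M T^-1], which does not match.
With exponent 2, the RHS mv^2/r has dimensions [L M T^-2], matching the LHS.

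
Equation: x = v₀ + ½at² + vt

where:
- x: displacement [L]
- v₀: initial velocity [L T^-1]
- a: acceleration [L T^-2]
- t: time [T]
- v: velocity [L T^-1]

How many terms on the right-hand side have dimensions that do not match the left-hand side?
1

LHS x: [L]
- v₀: [L T^-1] ✗
- ½at²: [L] ✓
- vt: [L] ✓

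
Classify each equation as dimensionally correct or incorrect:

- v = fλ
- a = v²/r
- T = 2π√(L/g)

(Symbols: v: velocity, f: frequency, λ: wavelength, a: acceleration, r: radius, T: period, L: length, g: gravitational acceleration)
Dimensionally correct: v = fλ, a = v²/r, T = 2π√(L/g)
Dimensionally incorrect: none
Ordered (correct first, then incorrect): v = fλ, a = v²/r, T = 2π√(L/g)

- v = fλ: LHS [L T^-1], RHS [L T^-1] → correct ✓
- a = v²/r: LHS [L T^-2], RHS [L T^-2] → correct ✓
- T = 2π√(L/g): LHS [T], RHS [T] → correct ✓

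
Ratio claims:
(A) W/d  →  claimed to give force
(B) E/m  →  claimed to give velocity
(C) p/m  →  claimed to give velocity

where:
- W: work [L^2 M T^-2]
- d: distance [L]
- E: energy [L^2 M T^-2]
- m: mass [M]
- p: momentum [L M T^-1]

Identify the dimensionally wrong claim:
(B) E/m does not give velocity

(A) W/d: [L M T^-2] = force [L M T^-2] ✓
(B) E/m: [L^2 T^-2] ≠ velocity [L T^-1] ✗
(C) p/m: [L T^-1] = velocity [L T^-1] ✓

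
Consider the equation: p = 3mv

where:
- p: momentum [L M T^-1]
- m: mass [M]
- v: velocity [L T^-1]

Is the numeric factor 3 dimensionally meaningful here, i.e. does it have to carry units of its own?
No

p has dimensions [L M T^-1] and mv already has dimensions [L M T^-1], so the equation balances without 3 contributing any dimensions. 3 is a pure (dimensionless) number; changing or removing it would not affect dimensional consistency.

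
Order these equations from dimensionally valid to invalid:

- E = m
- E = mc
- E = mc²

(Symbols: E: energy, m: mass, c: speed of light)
Dimensionally correct: E = mc²
Dimensionally incorrect: E = m, E = mc
Ordered (correct first, then incorrect): E = mc², E = m, E = mc

- E = m: LHS [L^2 M T^-2], RHS [M] → incorrect ✗
- E = mc: LHS [L^2 M T^-2], RHS [L M T^-1] → incorrect ✗
- E = mc²: LHS [L^2 M T^-2], RHS [L^2 M T^-2] → correct ✓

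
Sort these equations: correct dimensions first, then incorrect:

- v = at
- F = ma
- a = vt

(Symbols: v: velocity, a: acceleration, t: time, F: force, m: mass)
Dimensionally correct: v = at, F = ma
Dimensionally incorrect: a = vt
Ordered (correct first, then incorrect): v = at, F = ma, a = vt

- v = at: LHS [L T^-1], RHS [L T^-1] → correct ✓
- F = ma: LHS [L M T^-2], RHS [L M T^-2] → correct ✓
- a = vt: LHS [L T^-2], RHS [L] → incorrect ✗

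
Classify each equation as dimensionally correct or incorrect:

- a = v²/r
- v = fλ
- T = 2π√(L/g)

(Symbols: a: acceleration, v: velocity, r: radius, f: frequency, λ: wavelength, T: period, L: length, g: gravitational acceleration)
Dimensionally correct: a = v²/r, v = fλ, T = 2π√(L/g)
Dimensionally incorrect: none
Ordered (correct first, then incorrect): a = v²/r, v = fλ, T = 2π√(L/g)

- a = v²/r: LHS [L T^-2], RHS [L T^-2] → correct ✓
- v = fλ: LHS [L T^-1], RHS [L T^-1] → correct ✓
- T = 2π√(L/g): LHS [T], RHS [T] → correct ✓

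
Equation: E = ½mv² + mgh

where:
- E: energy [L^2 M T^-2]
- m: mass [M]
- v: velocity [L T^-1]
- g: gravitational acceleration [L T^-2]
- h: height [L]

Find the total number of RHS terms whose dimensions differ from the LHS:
0

LHS E: [L^2 M T^-2]
- ½mv²: [L^2 M T^-2] ✓
- mgh: [L^2 M T^-2] ✓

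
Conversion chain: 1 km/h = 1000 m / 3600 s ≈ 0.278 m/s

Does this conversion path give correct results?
The chain is correct (no errors).

Correct: 1 km = 1000 m, 1 h = 3600 s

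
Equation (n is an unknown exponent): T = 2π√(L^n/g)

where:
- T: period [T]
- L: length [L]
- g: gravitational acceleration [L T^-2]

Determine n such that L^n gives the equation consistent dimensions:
n = 1

T has dimensions [T]; L has dimensions [L].
With n = 1: 2π√(L^1/g) has dimensions [T], matching the LHS ✓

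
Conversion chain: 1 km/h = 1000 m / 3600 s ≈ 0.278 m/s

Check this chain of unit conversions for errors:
The chain is correct (no errors).

Correct: 1 km = 1000 m, 1 h = 3600 s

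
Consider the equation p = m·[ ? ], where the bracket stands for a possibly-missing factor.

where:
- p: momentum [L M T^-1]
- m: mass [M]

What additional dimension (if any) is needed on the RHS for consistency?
[L T^-1] — velocity (e.g. v)

p has dimensions [L M T^-1]; m has dimensions [M].
The bracketed factor must supply [L M T^-1] / [M] = [L T^-1].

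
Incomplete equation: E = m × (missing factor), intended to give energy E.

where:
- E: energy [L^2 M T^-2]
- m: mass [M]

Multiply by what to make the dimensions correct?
v² (velocity squared), dimensions [L^2 T^-2]

E has dimensions [L^2 M T^-2] and m has dimensions [M].
The missing factor must have dimensions [L^2 M T^-2] / [M] = [L^2 T^-2], i.e. velocity squared (v²).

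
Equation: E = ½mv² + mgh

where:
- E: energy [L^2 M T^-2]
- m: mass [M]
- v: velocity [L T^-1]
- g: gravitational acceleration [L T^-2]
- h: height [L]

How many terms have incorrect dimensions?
0

LHS E: [L^2 M T^-2]
- ½mv²: [L^2 M T^-2] ✓
- mgh: [L^2 M T^-2] ✓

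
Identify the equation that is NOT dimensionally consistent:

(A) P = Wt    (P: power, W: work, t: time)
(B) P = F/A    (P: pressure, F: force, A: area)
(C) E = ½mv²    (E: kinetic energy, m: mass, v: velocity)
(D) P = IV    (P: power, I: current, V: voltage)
(A) P = Wt

The equation (A) P = Wt is dimensionally incorrect.

LHS (P): [L^2 M T^-3]
RHS (Wt): [L^2 M T^-1] ✗

The dimensions do not match. The other three equations balance.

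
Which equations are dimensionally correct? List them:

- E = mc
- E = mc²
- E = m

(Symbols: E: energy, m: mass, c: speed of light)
Dimensionally correct: E = mc²
Dimensionally incorrect: E = mc, E = m
Ordered (correct first, then incorrect): E = mc², E = mc, E = m

- E = mc: LHS [L^2 M T^-2], RHS [L M T^-1] → incorrect ✗
- E = mc²: LHS [L^2 M T^-2], RHS [L^2 M T^-2] → correct ✓
- E = m: LHS [L^2 M T^-2], RHS [M] → incorrect ✗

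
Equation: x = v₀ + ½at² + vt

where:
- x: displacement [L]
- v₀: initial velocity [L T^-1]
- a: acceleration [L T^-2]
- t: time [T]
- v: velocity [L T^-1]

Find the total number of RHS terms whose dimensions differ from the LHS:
1

LHS x: [L]
- v₀: [L T^-1] ✗
- ½at²: [L] ✓
- vt: [L] ✓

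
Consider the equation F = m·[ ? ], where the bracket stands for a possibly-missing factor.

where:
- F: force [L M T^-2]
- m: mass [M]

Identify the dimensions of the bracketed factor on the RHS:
[L T^-2] — acceleration (e.g. a)

F has dimensions [L M T^-2]; m has dimensions [M].
The bracketed factor must supply [L M T^-2] / [M] = [L T^-2].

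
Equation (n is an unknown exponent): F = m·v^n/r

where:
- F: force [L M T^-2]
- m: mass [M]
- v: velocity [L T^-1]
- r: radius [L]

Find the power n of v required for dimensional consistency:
n = 2

F has dimensions [L M T^-2]; v has dimensions [L T^-1].
The rest of the RHS has dimensions [L^-1 M], so v^n must supply [L^2 T^-2].
With n = 2: m·v^2/r has dimensions [L M T^-2], matching the LHS ✓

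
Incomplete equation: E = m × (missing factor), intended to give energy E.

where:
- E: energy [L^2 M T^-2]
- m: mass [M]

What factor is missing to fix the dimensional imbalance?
v² (velocity squared), dimensions [L^2 T^-2]

E has dimensions [L^2 M T^-2] and m has dimensions [M].
The missing factor must have dimensions [L^2 M T^-2] / [M] = [L^2 T^-2], i.e. velocity squared (v²).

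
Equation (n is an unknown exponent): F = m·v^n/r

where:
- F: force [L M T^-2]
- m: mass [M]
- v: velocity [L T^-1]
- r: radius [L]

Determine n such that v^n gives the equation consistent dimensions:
n = 2

F has dimensions [L M T^-2]; v has dimensions [L T^-1].
The rest of the RHS has dimensions [L^-1 M], so v^n must supply [L^2 T^-2].
With n = 2: m·v^2/r has dimensions [L M T^-2], matching the LHS ✓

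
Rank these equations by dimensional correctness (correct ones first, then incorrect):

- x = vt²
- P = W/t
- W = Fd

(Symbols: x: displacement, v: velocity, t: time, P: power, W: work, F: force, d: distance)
Dimensionally correct: P = W/t, W = Fd
Dimensionally incorrect: x = vt²
Ordered (correct first, then incorrect): P = W/t, W = Fd, x = vt²

- x = vt²: LHS [L], RHS [L T] → incorrect ✗
- P = W/t: LHS [L^2 M T^-3], RHS [L^2 M T^-3] → correct ✓
- W = Fd: LHS [L^2 M T^-2], RHS [L^2 M T^-2] → correct ✓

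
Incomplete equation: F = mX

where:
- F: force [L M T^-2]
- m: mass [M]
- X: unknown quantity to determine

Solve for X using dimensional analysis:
X = a (acceleration), dimensions [L T^-2]

F has dimensions [L M T^-2]; the rest of the RHS (m) has dimensions [M].
So X must have dimensions [L T^-2] — X = a (acceleration).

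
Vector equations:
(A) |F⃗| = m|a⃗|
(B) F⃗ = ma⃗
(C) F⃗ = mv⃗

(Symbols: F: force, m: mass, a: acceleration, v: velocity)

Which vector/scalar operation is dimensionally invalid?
(C) F⃗ = mv⃗

(A) |F⃗| = m|a⃗|: LHS [L M T^-2], RHS [L M T^-2] ✓ — magnitudes of vectors are scalars
(B) F⃗ = ma⃗: LHS [L M T^-2], RHS [L M T^-2] ✓ — Force and acceleration are vectors, mass is a scalar
(C) F⃗ = mv⃗: LHS [L M T^-2], RHS [L M T^-1] ✗ — mass times velocity is momentum, not force; should be ma⃗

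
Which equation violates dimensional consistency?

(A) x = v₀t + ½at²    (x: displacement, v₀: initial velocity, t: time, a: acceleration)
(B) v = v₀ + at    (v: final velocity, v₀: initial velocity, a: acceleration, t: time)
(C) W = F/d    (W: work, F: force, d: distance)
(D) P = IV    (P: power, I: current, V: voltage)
(C) W = F/d

The equation (C) W = F/d is dimensionally incorrect.

LHS (W): [L^2 M T^-2]
RHS (F/d): [M T^-2] ✗

The dimensions do not match. The other three equations balance.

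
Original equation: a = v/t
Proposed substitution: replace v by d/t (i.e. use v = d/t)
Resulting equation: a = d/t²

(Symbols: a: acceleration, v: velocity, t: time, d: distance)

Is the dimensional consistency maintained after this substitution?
Yes

[v] = [L T^-1] and [d/t] = [L T^-1]. These match, so the substitution replaces a quantity by one of the same dimensions and the result a = d/t² has LHS [L T^-2] vs RHS [L T^-2] — still consistent.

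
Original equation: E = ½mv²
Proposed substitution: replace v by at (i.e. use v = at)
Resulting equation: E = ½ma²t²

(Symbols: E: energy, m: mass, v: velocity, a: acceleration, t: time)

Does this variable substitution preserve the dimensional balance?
Yes

[v] = [L T^-1] and [at] = [L T^-1]. These match, so the substitution replaces a quantity by one of the same dimensions and the result E = ½ma²t² has LHS [L^2 M T^-2] vs RHS [L^2 M T^-2] — still consistent.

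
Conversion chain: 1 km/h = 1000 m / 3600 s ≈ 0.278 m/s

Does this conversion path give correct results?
The chain is correct (no errors).

Correct: 1 km = 1000 m, 1 h = 3600 s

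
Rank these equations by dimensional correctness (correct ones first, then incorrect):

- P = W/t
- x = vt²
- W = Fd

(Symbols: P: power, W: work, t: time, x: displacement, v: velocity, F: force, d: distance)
Dimensionally correct: P = W/t, W = Fd
Dimensionally incorrect: x = vt²
Ordered (correct first, then incorrect): P = W/t, W = Fd, x = vt²

- P = W/t: LHS [L^2 M T^-3], RHS [L^2 M T^-3] → correct ✓
- x = vt²: LHS [L], RHS [L T] → incorrect ✗
- W = Fd: LHS [L^2 M T^-2], RHS [L^2 M T^-2] → correct ✓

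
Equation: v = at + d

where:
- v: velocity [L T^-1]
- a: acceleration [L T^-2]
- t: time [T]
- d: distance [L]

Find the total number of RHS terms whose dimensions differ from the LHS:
1

LHS v: [L T^-1]
- at: [L T^-1] ✓
- d: [L] ✗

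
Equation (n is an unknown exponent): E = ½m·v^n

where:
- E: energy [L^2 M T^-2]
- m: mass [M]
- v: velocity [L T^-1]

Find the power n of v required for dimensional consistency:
n = 2

E has dimensions [L^2 M T^-2]; v has dimensions [L T^-1].
The rest of the RHS has dimensions [M], so v^n must supply [L^2 T^-2].
With n = 2: ½m·v^2 has dimensions [L^2 M T^-2], matching the LHS ✓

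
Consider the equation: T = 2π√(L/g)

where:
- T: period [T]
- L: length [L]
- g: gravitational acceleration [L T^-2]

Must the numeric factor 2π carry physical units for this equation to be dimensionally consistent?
No

T has dimensions [T] and √(L/g) already has dimensions [T], so the equation balances without 2π contributing any dimensions. 2π is a pure (dimensionless) number; changing or removing it would not affect dimensional consistency.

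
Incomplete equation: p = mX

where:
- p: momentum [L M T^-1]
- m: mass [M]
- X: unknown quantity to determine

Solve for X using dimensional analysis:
X = v (velocity), dimensions [L T^-1]

p has dimensions [L M T^-1]; the rest of the RHS (m) has dimensions [M].
So X must have dimensions [L T^-1] — X = v (velocity).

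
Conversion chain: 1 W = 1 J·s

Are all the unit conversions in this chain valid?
The chain is incorrect (it contains an error).

Incorrect: Watt is J/s, not J·s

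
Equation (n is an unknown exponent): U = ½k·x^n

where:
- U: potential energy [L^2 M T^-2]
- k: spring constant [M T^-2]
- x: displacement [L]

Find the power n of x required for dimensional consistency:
n = 2

U has dimensions [L^2 M T^-2]; x has dimensions [L].
The rest of the RHS has dimensions [M T^-2], so x^n must supply [L^2].
With n = 2: ½k·x^2 has dimensions [L^2 M T^-2], matching the LHS ✓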